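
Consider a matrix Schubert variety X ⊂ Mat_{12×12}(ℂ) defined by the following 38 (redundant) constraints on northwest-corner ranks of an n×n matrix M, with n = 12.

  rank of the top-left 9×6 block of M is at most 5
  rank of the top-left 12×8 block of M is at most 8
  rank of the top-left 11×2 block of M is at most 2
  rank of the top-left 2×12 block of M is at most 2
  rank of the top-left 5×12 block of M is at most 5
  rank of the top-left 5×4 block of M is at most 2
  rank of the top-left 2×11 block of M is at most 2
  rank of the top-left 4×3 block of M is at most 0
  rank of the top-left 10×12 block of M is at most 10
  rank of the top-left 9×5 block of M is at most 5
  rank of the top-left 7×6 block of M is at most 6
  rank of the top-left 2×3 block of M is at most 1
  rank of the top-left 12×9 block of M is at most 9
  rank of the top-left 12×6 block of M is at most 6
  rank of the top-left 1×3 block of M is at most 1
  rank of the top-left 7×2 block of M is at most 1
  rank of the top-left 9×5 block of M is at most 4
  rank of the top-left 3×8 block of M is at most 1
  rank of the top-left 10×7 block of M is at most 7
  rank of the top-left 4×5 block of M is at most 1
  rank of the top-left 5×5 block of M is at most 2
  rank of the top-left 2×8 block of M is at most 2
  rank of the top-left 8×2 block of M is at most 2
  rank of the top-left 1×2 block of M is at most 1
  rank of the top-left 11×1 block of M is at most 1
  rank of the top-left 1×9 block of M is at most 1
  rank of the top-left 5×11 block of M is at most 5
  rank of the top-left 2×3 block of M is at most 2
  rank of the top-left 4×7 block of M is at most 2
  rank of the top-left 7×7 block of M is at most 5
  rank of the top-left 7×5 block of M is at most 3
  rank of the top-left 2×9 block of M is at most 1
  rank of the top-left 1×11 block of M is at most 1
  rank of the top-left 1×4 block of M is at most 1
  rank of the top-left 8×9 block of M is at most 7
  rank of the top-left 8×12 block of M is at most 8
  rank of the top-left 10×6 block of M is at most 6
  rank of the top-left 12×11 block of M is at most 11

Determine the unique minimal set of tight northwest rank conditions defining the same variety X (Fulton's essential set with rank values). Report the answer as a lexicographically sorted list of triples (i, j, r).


Recovering R(i,j) via the rank-extension bound from the 38 conditions:

  0 0 0 1 1 1 1 1 1 1 1 1
  0 0 0 1 1 1 1 1 1 2 2 2
  0 0 0 1 1 1 1 1 2 3 3 3
  0 0 0 1 1 2 2 2 3 4 4 4
  1 1 1 2 2 3 3 3 4 5 5 5
  1 1 2 3 3 4 4 4 5 6 6 6
  1 1 2 3 3 4 5 5 6 7 7 7
  1 2 3 4 4 5 6 6 7 8 8 8
  1 2 3 4 4 5 6 7 8 9 9 9
  1 2 3 4 5 6 7 8 9 10 10 10
  1 2 3 4 5 6 7 8 9 10 11 11
  1 2 3 4 5 6 7 8 9 10 11 12

reading off 1-entries of Δ²R: w = (4, 10, 9, 6, 1, 3, 7, 2, 8, 5, 11, 12).

Fulton essential set (7 of the 26 Rothe cells):

[(2, 9, 1), (3, 8, 1), (4, 3, 0), (4, 5, 1), (7, 2, 1), (7, 5, 3), (9, 5, 4)]


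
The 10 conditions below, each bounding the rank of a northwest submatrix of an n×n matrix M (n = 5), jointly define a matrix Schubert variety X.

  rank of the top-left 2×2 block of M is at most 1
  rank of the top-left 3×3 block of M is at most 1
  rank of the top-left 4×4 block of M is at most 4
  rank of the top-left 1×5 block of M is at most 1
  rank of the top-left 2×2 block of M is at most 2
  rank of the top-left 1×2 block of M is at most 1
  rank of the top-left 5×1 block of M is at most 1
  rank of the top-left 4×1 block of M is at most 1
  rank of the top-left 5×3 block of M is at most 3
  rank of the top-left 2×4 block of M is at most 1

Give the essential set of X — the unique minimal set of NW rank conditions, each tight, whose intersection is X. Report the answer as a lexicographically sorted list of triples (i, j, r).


The tightest implied rank at each (i,j), from the 10 conditions:

  R[1]: 1, 1, 1, 1, 1
  R[2]: 1, 1, 1, 1, 2
  R[3]: 1, 1, 1, 2, 3
  R[4]: 1, 2, 2, 3, 4
  R[5]: 1, 2, 3, 4, 5

reading off 1-entries of Δ²R: w = (1, 5, 4, 2, 3).

D(w) has 5 cells with 2 SE-corners; essential set:

[(2, 4, 1), (3, 3, 1)]


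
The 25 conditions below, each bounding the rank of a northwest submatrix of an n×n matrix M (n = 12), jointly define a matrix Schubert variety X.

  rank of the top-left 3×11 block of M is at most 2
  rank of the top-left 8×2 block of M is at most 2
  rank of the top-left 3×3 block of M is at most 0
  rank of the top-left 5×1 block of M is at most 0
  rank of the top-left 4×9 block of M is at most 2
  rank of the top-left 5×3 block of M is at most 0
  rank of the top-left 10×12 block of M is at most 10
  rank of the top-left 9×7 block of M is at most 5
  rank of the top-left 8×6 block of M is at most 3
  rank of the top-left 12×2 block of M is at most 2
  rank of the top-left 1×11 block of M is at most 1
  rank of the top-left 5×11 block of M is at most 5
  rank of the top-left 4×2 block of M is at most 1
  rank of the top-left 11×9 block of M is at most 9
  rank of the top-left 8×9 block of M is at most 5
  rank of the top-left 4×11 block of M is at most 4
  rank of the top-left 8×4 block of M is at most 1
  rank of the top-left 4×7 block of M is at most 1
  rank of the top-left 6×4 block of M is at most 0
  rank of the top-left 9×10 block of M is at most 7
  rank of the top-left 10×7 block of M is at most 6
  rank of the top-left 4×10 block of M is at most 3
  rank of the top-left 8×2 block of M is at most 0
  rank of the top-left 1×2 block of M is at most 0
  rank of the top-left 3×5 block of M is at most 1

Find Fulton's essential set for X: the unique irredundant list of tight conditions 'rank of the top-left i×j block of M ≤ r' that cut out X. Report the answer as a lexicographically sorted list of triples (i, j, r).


Computing R[i][j] = min implied NW-rank bound (n=12, 25 conditions):

  R[1]: 0, 0, 0, 0, 1, 1, 1, 1, 1, 1, 1, 1
  R[2]: 0, 0, 0, 0, 1, 1, 1, 2, 2, 2, 2, 2
  R[3]: 0, 0, 0, 0, 1, 1, 1, 2, 2, 2, 2, 3
  R[4]: 0, 0, 0, 0, 1, 1, 1, 2, 2, 3, 3, 4
  R[5]: 0, 0, 0, 0, 1, 2, 2, 3, 3, 4, 4, 5
  R[6]: 0, 0, 0, 0, 1, 2, 3, 4, 4, 5, 5, 6
  R[7]: 0, 0, 1, 1, 2, 3, 4, 5, 5, 6, 6, 7
  R[8]: 0, 0, 1, 1, 2, 3, 4, 5, 5, 6, 7, 8
  R[9]: 1, 1, 2, 2, 3, 4, 5, 6, 6, 7, 8, 9
  R[10]: 1, 2, 3, 3, 4, 5, 6, 7, 7, 8, 9, 10
  R[11]: 1, 2, 3, 4, 5, 6, 7, 8, 8, 9, 10, 11
  R[12]: 1, 2, 3, 4, 5, 6, 7, 8, 9, 10, 11, 12

the unique w with this rank table is (5, 8, 12, 10, 6, 7, 3, 11, 1, 2, 4, 9).

7 SE-corners of the 40-cell Rothe diagram give Ess(w):

[(3, 11, 2), (4, 7, 1), (4, 9, 2), (6, 4, 0), (8, 2, 0), (8, 4, 1), (8, 9, 5)]


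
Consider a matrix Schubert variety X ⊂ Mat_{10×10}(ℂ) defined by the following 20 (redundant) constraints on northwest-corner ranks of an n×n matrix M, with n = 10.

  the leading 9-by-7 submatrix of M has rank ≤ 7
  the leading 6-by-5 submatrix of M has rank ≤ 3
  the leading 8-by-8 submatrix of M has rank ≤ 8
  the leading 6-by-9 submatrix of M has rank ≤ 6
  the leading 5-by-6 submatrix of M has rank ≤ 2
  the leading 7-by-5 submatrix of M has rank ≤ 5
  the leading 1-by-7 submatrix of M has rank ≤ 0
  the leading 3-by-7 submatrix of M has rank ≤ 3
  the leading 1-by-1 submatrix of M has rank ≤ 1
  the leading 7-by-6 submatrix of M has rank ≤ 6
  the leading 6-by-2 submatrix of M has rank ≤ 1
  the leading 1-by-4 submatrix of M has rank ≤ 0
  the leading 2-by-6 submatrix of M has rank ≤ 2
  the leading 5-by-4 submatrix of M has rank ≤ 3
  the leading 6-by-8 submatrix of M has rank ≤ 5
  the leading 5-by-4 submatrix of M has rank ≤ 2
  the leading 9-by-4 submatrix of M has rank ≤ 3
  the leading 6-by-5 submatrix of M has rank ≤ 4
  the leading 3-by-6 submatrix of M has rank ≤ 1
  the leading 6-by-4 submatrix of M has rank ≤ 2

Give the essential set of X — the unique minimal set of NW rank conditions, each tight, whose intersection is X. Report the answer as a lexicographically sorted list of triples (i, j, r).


Recovering R(i,j) via the rank-extension bound from the 20 conditions:

  0 0 0 0 0 0 0 1 1 1
  1 1 1 1 1 1 1 2 2 2
  1 1 1 1 1 1 2 3 3 3
  1 1 2 2 2 2 3 4 4 4
  1 1 2 2 2 2 3 4 5 5
  1 1 2 2 3 3 4 5 6 6
  1 2 3 3 4 4 5 6 7 7
  1 2 3 3 4 5 6 7 8 8
  1 2 3 3 4 5 6 7 8 9
  1 2 3 4 5 6 7 8 9 10

the unique w with this rank table is (8, 1, 7, 3, 9, 5, 2, 6, 10, 4).

Rothe diagram D(w) (21 cells), 6 SE-corners (essential conditions):

[(1, 7, 0), (3, 6, 1), (5, 6, 2), (6, 2, 1), (6, 4, 2), (9, 4, 3)]


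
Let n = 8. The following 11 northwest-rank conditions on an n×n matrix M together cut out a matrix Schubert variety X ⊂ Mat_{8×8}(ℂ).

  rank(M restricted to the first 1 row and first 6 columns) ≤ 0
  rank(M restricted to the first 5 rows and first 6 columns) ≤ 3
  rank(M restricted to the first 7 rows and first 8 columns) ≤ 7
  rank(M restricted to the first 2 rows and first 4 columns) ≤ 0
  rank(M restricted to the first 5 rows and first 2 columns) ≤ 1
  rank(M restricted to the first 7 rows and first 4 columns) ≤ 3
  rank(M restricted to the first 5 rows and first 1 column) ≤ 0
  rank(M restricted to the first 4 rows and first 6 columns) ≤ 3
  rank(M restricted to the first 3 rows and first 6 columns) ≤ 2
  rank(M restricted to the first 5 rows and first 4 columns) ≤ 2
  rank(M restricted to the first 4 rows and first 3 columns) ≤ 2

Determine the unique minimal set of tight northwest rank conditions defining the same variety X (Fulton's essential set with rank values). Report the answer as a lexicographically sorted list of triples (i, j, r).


Propagating the 11 rank bounds to every northwest block:

  R[1]: 0 | 0 | 0 | 0 | 0 | 0 | 1 | 1
  R[2]: 0 | 0 | 0 | 0 | 1 | 1 | 2 | 2
  R[3]: 0 | 1 | 1 | 1 | 2 | 2 | 3 | 3
  R[4]: 0 | 1 | 2 | 2 | 3 | 3 | 4 | 4
  R[5]: 0 | 1 | 2 | 2 | 3 | 3 | 4 | 5
  R[6]: 1 | 2 | 3 | 3 | 4 | 4 | 5 | 6
  R[7]: 1 | 2 | 3 | 3 | 4 | 5 | 6 | 7
  R[8]: 1 | 2 | 3 | 4 | 5 | 6 | 7 | 8

hence w(1..8) = (7, 5, 2, 3, 8, 1, 6, 4).

Rothe diagram D(w) (16 cells), 6 SE-corners (essential conditions):

[(1, 6, 0), (2, 4, 0), (5, 1, 0), (5, 4, 2), (5, 6, 3), (7, 4, 3)]


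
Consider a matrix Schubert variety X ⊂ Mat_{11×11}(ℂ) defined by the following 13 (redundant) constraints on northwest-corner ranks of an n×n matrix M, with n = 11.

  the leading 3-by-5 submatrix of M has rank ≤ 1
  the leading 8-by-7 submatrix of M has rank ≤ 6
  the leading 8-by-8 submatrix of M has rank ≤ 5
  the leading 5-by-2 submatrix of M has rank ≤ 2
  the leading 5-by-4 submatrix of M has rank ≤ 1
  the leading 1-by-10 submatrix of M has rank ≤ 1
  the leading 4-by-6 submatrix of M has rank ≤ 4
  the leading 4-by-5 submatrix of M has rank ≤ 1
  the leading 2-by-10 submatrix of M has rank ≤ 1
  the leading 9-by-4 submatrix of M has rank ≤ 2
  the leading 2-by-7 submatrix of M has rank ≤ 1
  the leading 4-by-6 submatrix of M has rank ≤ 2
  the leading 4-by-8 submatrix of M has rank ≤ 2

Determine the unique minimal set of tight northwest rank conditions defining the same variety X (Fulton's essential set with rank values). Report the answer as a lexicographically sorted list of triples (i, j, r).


Recovering R(i,j) via the rank-extension bound from the 13 conditions:

  1, 1, 1, 1, 1, 1, 1, 1, 1, 1, 1
  1, 1, 1, 1, 1, 1, 1, 1, 1, 1, 2
  1, 1, 1, 1, 1, 2, 2, 2, 2, 2, 3
  1, 1, 1, 1, 1, 2, 2, 2, 3, 3, 4
  1, 1, 1, 1, 2, 3, 3, 3, 4, 4, 5
  1, 2, 2, 2, 3, 4, 4, 4, 5, 5, 6
  1, 2, 2, 2, 3, 4, 5, 5, 6, 6, 7
  1, 2, 2, 2, 3, 4, 5, 5, 6, 7, 8
  1, 2, 2, 2, 3, 4, 5, 6, 7, 8, 9
  1, 2, 3, 3, 4, 5, 6, 7, 8, 9, 10
  1, 2, 3, 4, 5, 6, 7, 8, 9, 10, 11

hence w(1..11) = (1, 11, 6, 9, 5, 2, 7, 10, 8, 3, 4).

Fulton essential set (6 of the 29 Rothe cells):

[(2, 10, 1), (4, 5, 1), (4, 8, 2), (5, 4, 1), (8, 8, 5), (9, 4, 2)]


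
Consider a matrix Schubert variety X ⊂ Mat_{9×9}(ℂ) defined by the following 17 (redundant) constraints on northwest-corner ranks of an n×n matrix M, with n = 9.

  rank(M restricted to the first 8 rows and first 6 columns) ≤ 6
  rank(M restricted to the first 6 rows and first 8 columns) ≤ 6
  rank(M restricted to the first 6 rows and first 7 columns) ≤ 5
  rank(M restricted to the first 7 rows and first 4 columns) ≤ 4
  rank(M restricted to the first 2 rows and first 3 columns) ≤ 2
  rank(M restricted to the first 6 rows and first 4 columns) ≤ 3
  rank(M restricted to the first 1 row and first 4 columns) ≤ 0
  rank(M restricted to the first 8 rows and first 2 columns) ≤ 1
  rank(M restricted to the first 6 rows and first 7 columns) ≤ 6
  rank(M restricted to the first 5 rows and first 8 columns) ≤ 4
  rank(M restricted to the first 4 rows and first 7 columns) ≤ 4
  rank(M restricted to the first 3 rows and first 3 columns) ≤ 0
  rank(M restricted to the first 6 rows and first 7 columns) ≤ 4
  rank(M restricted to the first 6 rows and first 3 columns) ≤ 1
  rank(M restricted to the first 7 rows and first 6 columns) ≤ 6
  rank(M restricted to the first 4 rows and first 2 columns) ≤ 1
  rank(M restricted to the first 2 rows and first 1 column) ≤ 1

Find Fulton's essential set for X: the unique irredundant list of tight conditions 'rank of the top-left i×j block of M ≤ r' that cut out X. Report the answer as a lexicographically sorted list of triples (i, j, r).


Computing R[i][j] = min implied NW-rank bound (n=9, 17 conditions):

  i=1: 0 | 0 | 0 | 0 | 1 | 1 | 1 | 1 | 1
  i=2: 0 | 0 | 0 | 1 | 2 | 2 | 2 | 2 | 2
  i=3: 0 | 0 | 0 | 1 | 2 | 3 | 3 | 3 | 3
  i=4: 1 | 1 | 1 | 2 | 3 | 4 | 4 | 4 | 4
  i=5: 1 | 1 | 1 | 2 | 3 | 4 | 4 | 4 | 5
  i=6: 1 | 1 | 1 | 2 | 3 | 4 | 4 | 5 | 6
  i=7: 1 | 1 | 2 | 3 | 4 | 5 | 5 | 6 | 7
  i=8: 1 | 1 | 2 | 3 | 4 | 5 | 6 | 7 | 8
  i=9: 1 | 2 | 3 | 4 | 5 | 6 | 7 | 8 | 9

so w = (5, 4, 6, 1, 9, 8, 3, 7, 2).

6 SE-corners of the 19-cell Rothe diagram give Ess(w):

[(1, 4, 0), (3, 3, 0), (5, 8, 4), (6, 3, 1), (6, 7, 4), (8, 2, 1)]


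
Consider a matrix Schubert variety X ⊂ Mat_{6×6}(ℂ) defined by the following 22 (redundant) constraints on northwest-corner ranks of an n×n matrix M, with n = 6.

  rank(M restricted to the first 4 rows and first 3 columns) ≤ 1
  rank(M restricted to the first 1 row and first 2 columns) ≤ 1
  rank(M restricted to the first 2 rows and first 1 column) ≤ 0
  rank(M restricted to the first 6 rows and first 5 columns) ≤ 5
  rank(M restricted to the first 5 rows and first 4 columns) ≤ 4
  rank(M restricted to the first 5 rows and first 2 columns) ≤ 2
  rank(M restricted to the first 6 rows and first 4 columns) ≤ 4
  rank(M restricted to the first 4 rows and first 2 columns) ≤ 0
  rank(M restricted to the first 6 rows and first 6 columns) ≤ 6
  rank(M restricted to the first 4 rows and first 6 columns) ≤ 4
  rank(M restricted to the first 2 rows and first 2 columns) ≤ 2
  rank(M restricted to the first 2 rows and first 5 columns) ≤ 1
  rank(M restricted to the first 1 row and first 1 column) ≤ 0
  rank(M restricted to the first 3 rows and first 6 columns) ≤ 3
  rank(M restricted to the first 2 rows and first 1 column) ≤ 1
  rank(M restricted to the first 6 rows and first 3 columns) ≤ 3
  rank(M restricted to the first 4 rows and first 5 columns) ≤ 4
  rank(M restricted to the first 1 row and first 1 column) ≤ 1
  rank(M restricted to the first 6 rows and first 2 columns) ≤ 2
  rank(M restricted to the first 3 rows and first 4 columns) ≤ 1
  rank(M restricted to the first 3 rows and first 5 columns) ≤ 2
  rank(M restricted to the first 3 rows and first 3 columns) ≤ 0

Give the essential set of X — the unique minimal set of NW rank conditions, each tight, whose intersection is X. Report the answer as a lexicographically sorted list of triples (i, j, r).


Computing R[i][j] = min implied NW-rank bound (n=6, 22 conditions):

  R[1]: 0 0 0 1 1 1
  R[2]: 0 0 0 1 1 2
  R[3]: 0 0 0 1 2 3
  R[4]: 0 0 1 2 3 4
  R[5]: 1 1 2 3 4 5
  R[6]: 1 2 3 4 5 6

the unique w with this rank table is (4, 6, 5, 3, 1, 2).

D(w) has 12 cells with 3 SE-corners; essential set:

[(2, 5, 1), (3, 3, 0), (4, 2, 0)]


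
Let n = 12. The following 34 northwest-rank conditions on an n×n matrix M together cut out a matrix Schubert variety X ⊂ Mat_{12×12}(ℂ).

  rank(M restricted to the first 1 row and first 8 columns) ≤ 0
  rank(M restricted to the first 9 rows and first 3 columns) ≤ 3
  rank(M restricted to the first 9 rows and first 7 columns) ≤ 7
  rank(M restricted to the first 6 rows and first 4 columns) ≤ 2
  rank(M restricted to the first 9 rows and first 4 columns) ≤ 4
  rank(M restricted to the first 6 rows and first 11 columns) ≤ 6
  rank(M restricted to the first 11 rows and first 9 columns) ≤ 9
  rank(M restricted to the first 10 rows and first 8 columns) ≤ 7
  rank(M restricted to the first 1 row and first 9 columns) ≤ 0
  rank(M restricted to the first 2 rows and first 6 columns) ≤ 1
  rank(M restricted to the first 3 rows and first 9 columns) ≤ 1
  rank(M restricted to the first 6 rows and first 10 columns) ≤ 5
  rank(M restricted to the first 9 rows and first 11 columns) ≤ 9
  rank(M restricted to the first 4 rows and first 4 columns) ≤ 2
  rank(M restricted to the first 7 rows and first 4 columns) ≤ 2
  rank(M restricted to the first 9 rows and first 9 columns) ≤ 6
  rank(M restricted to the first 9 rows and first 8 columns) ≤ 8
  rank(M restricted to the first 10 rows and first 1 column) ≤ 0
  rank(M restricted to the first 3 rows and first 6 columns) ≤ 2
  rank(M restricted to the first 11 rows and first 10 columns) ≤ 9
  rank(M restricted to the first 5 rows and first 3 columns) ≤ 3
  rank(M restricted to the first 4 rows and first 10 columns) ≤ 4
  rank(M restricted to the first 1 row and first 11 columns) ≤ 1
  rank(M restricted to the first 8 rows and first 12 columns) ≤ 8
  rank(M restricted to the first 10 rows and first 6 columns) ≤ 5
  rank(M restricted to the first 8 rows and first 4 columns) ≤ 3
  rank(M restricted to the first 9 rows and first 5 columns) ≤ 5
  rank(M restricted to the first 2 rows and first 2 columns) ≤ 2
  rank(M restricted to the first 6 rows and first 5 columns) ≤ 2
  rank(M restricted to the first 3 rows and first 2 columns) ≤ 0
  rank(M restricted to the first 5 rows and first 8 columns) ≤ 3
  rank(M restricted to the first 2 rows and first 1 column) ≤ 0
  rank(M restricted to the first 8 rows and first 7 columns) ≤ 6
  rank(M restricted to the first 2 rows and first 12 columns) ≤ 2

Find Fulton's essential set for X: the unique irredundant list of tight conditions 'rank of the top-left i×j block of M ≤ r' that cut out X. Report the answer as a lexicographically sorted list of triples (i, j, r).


Computing R[i][j] = min implied NW-rank bound (n=12, 34 conditions):

  i=1: 0  0  0  0  0  0  0  0  0  1  1  1
  i=2: 0  0  1  1  1  1  1  1  1  2  2  2
  i=3: 0  0  1  1  1  1  1  1  1  2  3  3
  i=4: 0  1  2  2  2  2  2  2  2  3  4  4
  i=5: 0  1  2  2  2  3  3  3  3  4  5  5
  i=6: 0  1  2  2  2  3  4  4  4  5  6  6
  i=7: 0  1  2  2  3  4  5  5  5  6  7  7
  i=8: 0  1  2  3  4  5  6  6  6  7  8  8
  i=9: 0  1  2  3  4  5  6  6  6  7  8  9
  i=10: 0  1  2  3  4  5  6  7  7  8  9  10
  i=11: 1  2  3  4  5  6  7  8  8  9  10  11
  i=12: 1  2  3  4  5  6  7  8  9  10  11  12

hence w(1..12) = (10, 3, 11, 2, 6, 7, 5, 4, 12, 8, 1, 9).

7 SE-corners of the 33-cell Rothe diagram give Ess(w):

[(1, 9, 0), (3, 2, 0), (3, 9, 1), (6, 5, 2), (7, 4, 2), (9, 9, 6), (10, 1, 0)]


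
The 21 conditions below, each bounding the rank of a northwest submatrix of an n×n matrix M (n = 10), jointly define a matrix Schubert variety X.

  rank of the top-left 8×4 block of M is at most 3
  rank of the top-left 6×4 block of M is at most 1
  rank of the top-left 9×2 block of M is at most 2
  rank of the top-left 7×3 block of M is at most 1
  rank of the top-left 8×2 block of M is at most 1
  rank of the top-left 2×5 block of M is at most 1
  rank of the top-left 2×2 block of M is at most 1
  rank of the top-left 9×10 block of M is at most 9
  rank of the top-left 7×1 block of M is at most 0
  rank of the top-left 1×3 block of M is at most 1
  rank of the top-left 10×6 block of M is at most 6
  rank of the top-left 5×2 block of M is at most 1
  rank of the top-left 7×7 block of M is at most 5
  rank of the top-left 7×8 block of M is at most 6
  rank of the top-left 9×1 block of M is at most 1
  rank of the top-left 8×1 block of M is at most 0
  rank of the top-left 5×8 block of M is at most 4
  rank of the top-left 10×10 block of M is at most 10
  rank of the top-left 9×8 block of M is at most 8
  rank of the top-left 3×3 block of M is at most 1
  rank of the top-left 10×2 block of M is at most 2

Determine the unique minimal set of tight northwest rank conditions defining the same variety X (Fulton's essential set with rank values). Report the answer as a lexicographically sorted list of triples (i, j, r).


Propagating the 21 rank bounds to every northwest block:

  row 1: 0 | 1 | 1 | 1 | 1 | 1 | 1 | 1 | 1 | 1
  row 2: 0 | 1 | 1 | 1 | 1 | 2 | 2 | 2 | 2 | 2
  row 3: 0 | 1 | 1 | 1 | 2 | 3 | 3 | 3 | 3 | 3
  row 4: 0 | 1 | 1 | 1 | 2 | 3 | 4 | 4 | 4 | 4
  row 5: 0 | 1 | 1 | 1 | 2 | 3 | 4 | 4 | 5 | 5
  row 6: 0 | 1 | 1 | 1 | 2 | 3 | 4 | 5 | 6 | 6
  row 7: 0 | 1 | 1 | 2 | 3 | 4 | 5 | 6 | 7 | 7
  row 8: 0 | 1 | 2 | 3 | 4 | 5 | 6 | 7 | 8 | 8
  row 9: 1 | 2 | 3 | 4 | 5 | 6 | 7 | 8 | 9 | 9
  row 10: 1 | 2 | 3 | 4 | 5 | 6 | 7 | 8 | 9 | 10

second differences of R give the permutation w = (2, 6, 5, 7, 9, 8, 4, 3, 1, 10).

5 SE-corners of the 21-cell Rothe diagram give Ess(w):

[(2, 5, 1), (5, 8, 4), (6, 4, 1), (7, 3, 1), (8, 1, 0)]


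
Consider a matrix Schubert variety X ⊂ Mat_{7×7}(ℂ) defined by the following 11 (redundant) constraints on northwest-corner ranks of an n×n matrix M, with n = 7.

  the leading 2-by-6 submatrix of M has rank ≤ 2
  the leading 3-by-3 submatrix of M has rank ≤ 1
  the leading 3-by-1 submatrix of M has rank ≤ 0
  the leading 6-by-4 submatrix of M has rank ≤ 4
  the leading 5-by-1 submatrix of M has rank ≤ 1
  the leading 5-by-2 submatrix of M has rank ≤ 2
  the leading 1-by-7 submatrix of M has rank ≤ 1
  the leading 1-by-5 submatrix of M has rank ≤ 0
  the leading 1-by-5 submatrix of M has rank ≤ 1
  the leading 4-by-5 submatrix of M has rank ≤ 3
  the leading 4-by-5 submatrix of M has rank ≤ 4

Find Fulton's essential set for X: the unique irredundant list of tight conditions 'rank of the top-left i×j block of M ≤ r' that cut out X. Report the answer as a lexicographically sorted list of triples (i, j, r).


Propagating the 11 rank bounds to every northwest block:

  0  0  0  0  0  1  1
  0  1  1  1  1  2  2
  0  1  1  2  2  3  3
  1  2  2  3  3  4  4
  1  2  3  4  4  5  5
  1  2  3  4  5  6  6
  1  2  3  4  5  6  7

reading off 1-entries of Δ²R: w = (6, 2, 4, 1, 3, 5, 7).

3 SE-corners of the 8-cell Rothe diagram give Ess(w):

[(1, 5, 0), (3, 1, 0), (3, 3, 1)]


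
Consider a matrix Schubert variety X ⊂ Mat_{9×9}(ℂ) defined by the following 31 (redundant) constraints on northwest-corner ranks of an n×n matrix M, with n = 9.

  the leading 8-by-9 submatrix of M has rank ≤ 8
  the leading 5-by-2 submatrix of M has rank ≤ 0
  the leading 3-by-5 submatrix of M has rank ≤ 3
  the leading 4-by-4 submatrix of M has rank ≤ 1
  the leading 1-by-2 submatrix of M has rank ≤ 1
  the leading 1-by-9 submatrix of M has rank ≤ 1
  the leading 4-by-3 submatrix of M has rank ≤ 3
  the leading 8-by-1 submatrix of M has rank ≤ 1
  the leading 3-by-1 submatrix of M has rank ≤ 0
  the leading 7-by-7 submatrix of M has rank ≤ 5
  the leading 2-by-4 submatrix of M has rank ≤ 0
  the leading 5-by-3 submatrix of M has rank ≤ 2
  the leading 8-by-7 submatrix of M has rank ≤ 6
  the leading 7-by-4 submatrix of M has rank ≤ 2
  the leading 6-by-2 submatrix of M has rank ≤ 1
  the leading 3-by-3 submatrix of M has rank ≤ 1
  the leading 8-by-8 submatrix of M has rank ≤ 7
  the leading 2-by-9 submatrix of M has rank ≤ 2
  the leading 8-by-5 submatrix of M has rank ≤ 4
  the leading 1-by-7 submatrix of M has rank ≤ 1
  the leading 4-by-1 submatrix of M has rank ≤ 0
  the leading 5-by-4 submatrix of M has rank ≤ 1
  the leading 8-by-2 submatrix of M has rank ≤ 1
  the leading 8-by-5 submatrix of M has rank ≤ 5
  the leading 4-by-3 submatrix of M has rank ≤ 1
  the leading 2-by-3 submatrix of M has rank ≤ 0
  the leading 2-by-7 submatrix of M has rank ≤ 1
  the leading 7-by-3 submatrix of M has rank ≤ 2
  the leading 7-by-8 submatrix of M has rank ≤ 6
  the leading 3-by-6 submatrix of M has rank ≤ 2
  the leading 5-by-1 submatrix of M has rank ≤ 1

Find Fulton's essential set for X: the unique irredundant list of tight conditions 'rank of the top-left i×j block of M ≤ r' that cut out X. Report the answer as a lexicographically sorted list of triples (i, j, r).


Recovering R(i,j) via the rank-extension bound from the 31 conditions:

  row 1: 0 | 0 | 0 | 0 | 1 | 1 | 1 | 1 | 1
  row 2: 0 | 0 | 0 | 0 | 1 | 1 | 1 | 2 | 2
  row 3: 0 | 0 | 1 | 1 | 2 | 2 | 2 | 3 | 3
  row 4: 0 | 0 | 1 | 1 | 2 | 3 | 3 | 4 | 4
  row 5: 0 | 0 | 1 | 1 | 2 | 3 | 4 | 5 | 5
  row 6: 1 | 1 | 2 | 2 | 3 | 4 | 5 | 6 | 6
  row 7: 1 | 1 | 2 | 2 | 3 | 4 | 5 | 6 | 7
  row 8: 1 | 1 | 2 | 3 | 4 | 5 | 6 | 7 | 8
  row 9: 1 | 2 | 3 | 4 | 5 | 6 | 7 | 8 | 9

second differences of R give the permutation w = (5, 8, 3, 6, 7, 1, 9, 4, 2).

Rothe diagram D(w) (21 cells), 6 SE-corners (essential conditions):

[(2, 4, 0), (2, 7, 1), (5, 2, 0), (5, 4, 1), (7, 4, 2), (8, 2, 1)]


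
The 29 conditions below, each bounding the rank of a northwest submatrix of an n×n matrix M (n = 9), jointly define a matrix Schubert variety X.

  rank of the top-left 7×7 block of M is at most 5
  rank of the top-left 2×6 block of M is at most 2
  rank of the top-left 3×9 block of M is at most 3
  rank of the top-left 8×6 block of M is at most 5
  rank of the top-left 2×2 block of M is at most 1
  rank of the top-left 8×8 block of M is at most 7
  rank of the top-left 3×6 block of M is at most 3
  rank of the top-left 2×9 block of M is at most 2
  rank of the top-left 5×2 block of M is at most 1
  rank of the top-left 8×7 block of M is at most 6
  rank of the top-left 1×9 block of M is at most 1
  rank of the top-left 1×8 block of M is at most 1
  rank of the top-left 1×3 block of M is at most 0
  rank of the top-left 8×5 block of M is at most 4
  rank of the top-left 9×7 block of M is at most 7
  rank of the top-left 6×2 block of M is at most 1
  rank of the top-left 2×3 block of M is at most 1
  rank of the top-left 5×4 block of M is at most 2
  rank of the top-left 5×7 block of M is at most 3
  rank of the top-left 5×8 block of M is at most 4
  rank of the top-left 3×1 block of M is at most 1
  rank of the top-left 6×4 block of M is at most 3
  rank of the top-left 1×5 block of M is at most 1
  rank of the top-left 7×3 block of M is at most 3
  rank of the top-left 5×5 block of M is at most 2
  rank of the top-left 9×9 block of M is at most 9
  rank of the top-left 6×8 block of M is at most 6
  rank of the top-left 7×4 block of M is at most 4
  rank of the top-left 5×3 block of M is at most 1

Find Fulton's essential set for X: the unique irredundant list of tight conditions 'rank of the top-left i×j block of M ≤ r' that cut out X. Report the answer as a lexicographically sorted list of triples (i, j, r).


Reconstructing r_w from the 29 given conditions:

  row 1: 0 0 0 1 1 1 1 1 1
  row 2: 1 1 1 2 2 2 2 2 2
  row 3: 1 1 1 2 2 3 3 3 3
  row 4: 1 1 1 2 2 3 3 4 4
  row 5: 1 1 1 2 2 3 3 4 5
  row 6: 1 1 2 3 3 4 4 5 6
  row 7: 1 2 3 4 4 5 5 6 7
  row 8: 1 2 3 4 4 5 6 7 8
  row 9: 1 2 3 4 5 6 7 8 9

second differences of R give the permutation w = (4, 1, 6, 8, 9, 3, 2, 7, 5).

Rothe diagram D(w) (16 cells), 6 SE-corners (essential conditions):

[(1, 3, 0), (5, 3, 1), (5, 5, 2), (5, 7, 3), (6, 2, 1), (8, 5, 4)]


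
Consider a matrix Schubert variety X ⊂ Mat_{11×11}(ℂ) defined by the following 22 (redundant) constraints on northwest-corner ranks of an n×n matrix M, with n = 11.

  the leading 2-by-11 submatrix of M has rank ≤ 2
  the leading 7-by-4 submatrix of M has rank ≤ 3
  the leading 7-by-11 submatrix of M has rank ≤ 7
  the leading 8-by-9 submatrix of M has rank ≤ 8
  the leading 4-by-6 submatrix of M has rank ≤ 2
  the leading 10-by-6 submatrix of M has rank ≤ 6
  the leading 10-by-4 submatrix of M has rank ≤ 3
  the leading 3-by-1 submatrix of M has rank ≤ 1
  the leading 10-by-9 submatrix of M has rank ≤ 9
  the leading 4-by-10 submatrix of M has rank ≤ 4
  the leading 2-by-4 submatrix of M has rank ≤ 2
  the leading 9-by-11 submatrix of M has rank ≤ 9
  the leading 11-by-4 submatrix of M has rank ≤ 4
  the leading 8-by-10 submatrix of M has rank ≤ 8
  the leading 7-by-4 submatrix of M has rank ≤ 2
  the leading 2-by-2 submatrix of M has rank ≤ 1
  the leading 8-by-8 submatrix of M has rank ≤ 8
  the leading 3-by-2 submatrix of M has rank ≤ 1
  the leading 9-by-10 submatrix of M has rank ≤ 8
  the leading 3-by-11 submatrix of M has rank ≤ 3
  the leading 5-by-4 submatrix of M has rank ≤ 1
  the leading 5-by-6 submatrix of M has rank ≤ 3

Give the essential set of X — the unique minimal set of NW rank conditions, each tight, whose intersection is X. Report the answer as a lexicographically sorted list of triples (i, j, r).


Computing R[i][j] = min implied NW-rank bound (n=11, 22 conditions):

  1 1 1 1 1 1 1 1 1 1 1
  1 1 1 1 2 2 2 2 2 2 2
  1 1 1 1 2 2 3 3 3 3 3
  1 1 1 1 2 2 3 4 4 4 4
  1 1 1 1 2 3 4 5 5 5 5
  1 2 2 2 3 4 5 6 6 6 6
  1 2 2 2 3 4 5 6 7 7 7
  1 2 3 3 4 5 6 7 8 8 8
  1 2 3 3 4 5 6 7 8 8 9
  1 2 3 3 4 5 6 7 8 9 10
  1 2 3 4 5 6 7 8 9 10 11

giving w = (1, 5, 7, 8, 6, 2, 9, 3, 11, 10, 4) via Δ²R.

D(w) has 19 cells with 5 SE-corners; essential set:

[(4, 6, 2), (5, 4, 1), (7, 4, 2), (9, 10, 8), (10, 4, 3)]


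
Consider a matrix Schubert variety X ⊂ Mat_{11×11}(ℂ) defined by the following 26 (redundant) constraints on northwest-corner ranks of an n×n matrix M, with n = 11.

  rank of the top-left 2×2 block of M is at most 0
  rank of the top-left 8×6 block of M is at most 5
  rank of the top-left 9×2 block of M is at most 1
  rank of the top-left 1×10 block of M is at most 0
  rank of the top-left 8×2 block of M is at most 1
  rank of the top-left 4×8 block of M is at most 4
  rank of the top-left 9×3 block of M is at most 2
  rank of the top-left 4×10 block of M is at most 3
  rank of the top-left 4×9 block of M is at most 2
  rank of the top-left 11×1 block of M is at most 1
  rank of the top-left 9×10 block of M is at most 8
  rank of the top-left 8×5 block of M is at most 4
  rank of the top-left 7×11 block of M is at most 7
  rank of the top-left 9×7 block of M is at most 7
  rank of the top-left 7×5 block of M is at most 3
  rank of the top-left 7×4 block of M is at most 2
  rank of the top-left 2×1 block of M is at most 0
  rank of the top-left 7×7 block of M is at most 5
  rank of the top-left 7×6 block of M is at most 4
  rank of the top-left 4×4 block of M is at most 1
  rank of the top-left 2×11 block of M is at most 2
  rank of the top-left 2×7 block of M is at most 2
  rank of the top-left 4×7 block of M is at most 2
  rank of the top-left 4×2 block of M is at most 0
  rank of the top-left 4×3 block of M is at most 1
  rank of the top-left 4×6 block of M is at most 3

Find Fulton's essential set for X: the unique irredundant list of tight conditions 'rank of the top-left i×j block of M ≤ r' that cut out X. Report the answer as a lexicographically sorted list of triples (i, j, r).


Rank table r_w(11×11) implied by the 26 constraints:

  R[1]: 0 | 0 | 0 | 0 | 0 | 0 | 0 | 0 | 0 | 0 | 1
  R[2]: 0 | 0 | 1 | 1 | 1 | 1 | 1 | 1 | 1 | 1 | 2
  R[3]: 0 | 0 | 1 | 1 | 2 | 2 | 2 | 2 | 2 | 2 | 3
  R[4]: 0 | 0 | 1 | 1 | 2 | 2 | 2 | 2 | 2 | 3 | 4
  R[5]: 1 | 1 | 2 | 2 | 3 | 3 | 3 | 3 | 3 | 4 | 5
  R[6]: 1 | 1 | 2 | 2 | 3 | 4 | 4 | 4 | 4 | 5 | 6
  R[7]: 1 | 1 | 2 | 2 | 3 | 4 | 5 | 5 | 5 | 6 | 7
  R[8]: 1 | 1 | 2 | 3 | 4 | 5 | 6 | 6 | 6 | 7 | 8
  R[9]: 1 | 1 | 2 | 3 | 4 | 5 | 6 | 7 | 7 | 8 | 9
  R[10]: 1 | 2 | 3 | 4 | 5 | 6 | 7 | 8 | 8 | 9 | 10
  R[11]: 1 | 2 | 3 | 4 | 5 | 6 | 7 | 8 | 9 | 10 | 11

second differences of R give the permutation w = (11, 3, 5, 10, 1, 6, 7, 4, 8, 2, 9).

6 SE-corners of the 28-cell Rothe diagram give Ess(w):

[(1, 10, 0), (4, 2, 0), (4, 4, 1), (4, 9, 2), (7, 4, 2), (9, 2, 1)]


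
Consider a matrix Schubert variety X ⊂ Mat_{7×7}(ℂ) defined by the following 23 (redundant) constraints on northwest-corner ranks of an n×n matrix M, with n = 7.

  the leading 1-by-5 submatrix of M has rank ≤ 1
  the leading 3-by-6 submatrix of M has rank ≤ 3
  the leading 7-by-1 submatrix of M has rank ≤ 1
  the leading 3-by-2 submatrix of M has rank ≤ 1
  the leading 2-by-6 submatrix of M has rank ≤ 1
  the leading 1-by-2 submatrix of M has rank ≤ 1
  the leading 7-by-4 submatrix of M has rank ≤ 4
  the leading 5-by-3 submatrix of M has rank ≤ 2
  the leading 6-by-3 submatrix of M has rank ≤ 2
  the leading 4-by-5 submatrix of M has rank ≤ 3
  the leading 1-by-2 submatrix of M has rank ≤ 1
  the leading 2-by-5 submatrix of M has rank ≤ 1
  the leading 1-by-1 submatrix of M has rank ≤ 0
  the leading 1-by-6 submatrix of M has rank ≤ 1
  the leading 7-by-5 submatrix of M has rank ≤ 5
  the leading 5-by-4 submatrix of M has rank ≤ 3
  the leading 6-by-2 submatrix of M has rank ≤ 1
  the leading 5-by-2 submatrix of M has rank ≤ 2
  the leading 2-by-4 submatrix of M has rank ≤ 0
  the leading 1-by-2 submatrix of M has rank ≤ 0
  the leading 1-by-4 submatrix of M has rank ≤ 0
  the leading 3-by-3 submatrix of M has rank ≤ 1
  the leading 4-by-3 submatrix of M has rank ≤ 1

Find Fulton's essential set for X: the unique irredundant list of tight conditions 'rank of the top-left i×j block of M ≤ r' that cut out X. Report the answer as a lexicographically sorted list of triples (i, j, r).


Reconstructing r_w from the 23 given conditions:

  row 1: 0 0 0 0 1 1 1
  row 2: 0 0 0 0 1 1 2
  row 3: 1 1 1 1 2 2 3
  row 4: 1 1 1 2 3 3 4
  row 5: 1 1 2 3 4 4 5
  row 6: 1 1 2 3 4 5 6
  row 7: 1 2 3 4 5 6 7

so w = (5, 7, 1, 4, 3, 6, 2).

Fulton essential set (4 of the 13 Rothe cells):

[(2, 4, 0), (2, 6, 1), (4, 3, 1), (6, 2, 1)]


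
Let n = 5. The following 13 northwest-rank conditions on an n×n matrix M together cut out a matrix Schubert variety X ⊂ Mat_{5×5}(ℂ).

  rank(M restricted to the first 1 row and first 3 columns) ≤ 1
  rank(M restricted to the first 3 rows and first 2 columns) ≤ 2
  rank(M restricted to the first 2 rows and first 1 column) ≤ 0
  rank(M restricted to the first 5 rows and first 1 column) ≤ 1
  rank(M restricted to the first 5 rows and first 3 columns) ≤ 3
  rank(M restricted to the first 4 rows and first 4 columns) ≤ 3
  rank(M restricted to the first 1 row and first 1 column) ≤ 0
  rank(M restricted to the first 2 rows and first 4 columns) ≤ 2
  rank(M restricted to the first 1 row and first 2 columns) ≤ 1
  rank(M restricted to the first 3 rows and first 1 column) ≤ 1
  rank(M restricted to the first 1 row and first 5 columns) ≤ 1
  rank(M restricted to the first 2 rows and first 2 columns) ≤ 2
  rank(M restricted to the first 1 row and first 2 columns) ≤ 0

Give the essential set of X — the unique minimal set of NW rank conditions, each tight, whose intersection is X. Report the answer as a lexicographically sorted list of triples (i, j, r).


Reconstructing r_w from the 13 given conditions:

  i=1: 0  0  1  1  1
  i=2: 0  1  2  2  2
  i=3: 1  2  3  3  3
  i=4: 1  2  3  3  4
  i=5: 1  2  3  4  5

the unique w with this rank table is (3, 2, 1, 5, 4).

ℓ(w)=4; the 3 essential cells (i,j,r):

[(1, 2, 0), (2, 1, 0), (4, 4, 3)]


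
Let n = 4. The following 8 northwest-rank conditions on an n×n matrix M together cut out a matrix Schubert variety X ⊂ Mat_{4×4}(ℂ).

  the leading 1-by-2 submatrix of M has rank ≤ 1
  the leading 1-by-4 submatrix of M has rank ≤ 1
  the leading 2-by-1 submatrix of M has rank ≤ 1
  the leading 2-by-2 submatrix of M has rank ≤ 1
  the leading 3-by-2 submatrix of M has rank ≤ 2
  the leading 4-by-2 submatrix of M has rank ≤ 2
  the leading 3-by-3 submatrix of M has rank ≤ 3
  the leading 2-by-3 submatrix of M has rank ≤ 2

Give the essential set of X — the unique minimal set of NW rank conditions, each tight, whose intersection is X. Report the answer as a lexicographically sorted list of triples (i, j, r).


Reconstructing r_w from the 8 given conditions:

  R[1]: 1 | 1 | 1 | 1
  R[2]: 1 | 1 | 2 | 2
  R[3]: 1 | 2 | 3 | 3
  R[4]: 1 | 2 | 3 | 4

reading off 1-entries of Δ²R: w = (1, 3, 2, 4).

Rothe diagram D(w) (1 cell), 1 SE-corner (essential condition):

[(2, 2, 1)]


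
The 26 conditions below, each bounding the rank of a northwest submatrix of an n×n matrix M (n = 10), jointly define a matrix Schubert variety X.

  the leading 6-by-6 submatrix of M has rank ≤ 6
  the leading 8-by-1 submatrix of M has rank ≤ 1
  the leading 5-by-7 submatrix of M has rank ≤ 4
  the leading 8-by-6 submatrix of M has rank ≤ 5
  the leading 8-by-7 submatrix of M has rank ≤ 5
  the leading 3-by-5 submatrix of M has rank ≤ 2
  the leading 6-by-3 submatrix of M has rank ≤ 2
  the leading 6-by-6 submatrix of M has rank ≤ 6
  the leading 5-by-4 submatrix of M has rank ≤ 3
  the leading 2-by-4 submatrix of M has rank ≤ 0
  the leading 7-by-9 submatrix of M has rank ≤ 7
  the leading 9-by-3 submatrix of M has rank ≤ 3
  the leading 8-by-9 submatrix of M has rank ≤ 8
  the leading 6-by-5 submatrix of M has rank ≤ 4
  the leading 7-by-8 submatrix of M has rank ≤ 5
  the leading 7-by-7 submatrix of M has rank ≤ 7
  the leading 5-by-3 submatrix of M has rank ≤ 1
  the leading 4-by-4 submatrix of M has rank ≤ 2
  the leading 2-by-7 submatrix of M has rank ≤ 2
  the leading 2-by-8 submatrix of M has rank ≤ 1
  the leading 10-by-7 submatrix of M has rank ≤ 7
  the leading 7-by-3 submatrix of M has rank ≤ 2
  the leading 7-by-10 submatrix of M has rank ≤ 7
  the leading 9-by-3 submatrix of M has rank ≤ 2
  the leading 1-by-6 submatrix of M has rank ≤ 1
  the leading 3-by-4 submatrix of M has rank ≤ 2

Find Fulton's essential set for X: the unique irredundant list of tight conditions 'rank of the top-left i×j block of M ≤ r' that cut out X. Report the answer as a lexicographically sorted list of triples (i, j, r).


The tightest implied rank at each (i,j), from the 26 conditions:

  0, 0, 0, 0, 1, 1, 1, 1, 1, 1
  0, 0, 0, 0, 1, 1, 1, 1, 2, 2
  1, 1, 1, 1, 2, 2, 2, 2, 3, 3
  1, 1, 1, 2, 3, 3, 3, 3, 4, 4
  1, 1, 1, 2, 3, 4, 4, 4, 5, 5
  1, 2, 2, 3, 4, 5, 5, 5, 6, 6
  1, 2, 2, 3, 4, 5, 5, 5, 6, 7
  1, 2, 2, 3, 4, 5, 5, 6, 7, 8
  1, 2, 2, 3, 4, 5, 6, 7, 8, 9
  1, 2, 3, 4, 5, 6, 7, 8, 9, 10

giving w = (5, 9, 1, 4, 6, 2, 10, 8, 7, 3) via Δ²R.

6 SE-corners of the 21-cell Rothe diagram give Ess(w):

[(2, 4, 0), (2, 8, 1), (5, 3, 1), (7, 8, 5), (8, 7, 5), (9, 3, 2)]


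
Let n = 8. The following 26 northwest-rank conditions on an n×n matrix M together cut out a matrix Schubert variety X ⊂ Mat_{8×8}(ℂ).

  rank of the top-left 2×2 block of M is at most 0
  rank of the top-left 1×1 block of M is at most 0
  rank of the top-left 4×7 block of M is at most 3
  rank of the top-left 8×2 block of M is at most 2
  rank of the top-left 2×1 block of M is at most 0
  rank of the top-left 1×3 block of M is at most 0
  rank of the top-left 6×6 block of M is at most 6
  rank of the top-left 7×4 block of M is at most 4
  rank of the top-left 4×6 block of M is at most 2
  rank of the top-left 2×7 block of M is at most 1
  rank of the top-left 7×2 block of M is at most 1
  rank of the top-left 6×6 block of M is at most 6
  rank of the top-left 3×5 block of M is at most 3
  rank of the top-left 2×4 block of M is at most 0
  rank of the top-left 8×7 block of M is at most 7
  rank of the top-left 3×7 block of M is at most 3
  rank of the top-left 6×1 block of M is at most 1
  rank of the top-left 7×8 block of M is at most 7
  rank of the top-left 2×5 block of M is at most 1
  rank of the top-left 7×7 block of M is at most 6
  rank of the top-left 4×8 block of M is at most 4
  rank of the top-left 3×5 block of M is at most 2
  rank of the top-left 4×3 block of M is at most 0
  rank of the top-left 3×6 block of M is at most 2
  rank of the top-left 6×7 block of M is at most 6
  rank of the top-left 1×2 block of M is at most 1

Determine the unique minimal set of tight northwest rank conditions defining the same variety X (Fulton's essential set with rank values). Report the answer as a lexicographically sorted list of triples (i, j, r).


Rank table r_w(8×8) implied by the 26 constraints:

  0  0  0  0  1  1  1  1
  0  0  0  0  1  1  1  2
  0  0  0  1  2  2  2  3
  0  0  0  1  2  2  3  4
  1  1  1  2  3  3  4  5
  1  1  2  3  4  4  5  6
  1  1  2  3  4  5  6  7
  1  2  3  4  5  6  7  8

hence w(1..8) = (5, 8, 4, 7, 1, 3, 6, 2).

ℓ(w)=19; the 5 essential cells (i,j,r):

[(2, 4, 0), (2, 7, 1), (4, 3, 0), (4, 6, 2), (7, 2, 1)]
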